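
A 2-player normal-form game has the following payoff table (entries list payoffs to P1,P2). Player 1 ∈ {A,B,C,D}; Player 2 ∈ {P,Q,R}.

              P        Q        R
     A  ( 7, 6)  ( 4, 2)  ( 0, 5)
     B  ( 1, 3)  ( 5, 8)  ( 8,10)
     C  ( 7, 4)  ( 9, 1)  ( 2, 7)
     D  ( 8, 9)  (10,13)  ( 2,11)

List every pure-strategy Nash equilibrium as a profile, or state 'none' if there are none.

(A,P): not NE [P1→D gives 8>7]
(A,Q): not NE [P1→D gives 10>4; P2→P gives 6>2]
(A,R): not NE [P1→B gives 8>0; P2→P gives 6>5]
(B,P): not NE [P1→D gives 8>1; P2→R gives 10>3]
(B,Q): not NE [P1→D gives 10>5; P2→R gives 10>8]
(B,R): NE
(C,P): not NE [P1→D gives 8>7; P2→R gives 7>4]
(C,Q): not NE [P1→D gives 10>9; P2→R gives 7>1]
(C,R): not NE [P1→B gives 8>2]
(D,P): not NE [P2→Q gives 13>9]
(D,Q): NE
(D,R): not NE [P1→B gives 8>2; P2→Q gives 13>11]

PSNE = {(B,R), (D,Q)}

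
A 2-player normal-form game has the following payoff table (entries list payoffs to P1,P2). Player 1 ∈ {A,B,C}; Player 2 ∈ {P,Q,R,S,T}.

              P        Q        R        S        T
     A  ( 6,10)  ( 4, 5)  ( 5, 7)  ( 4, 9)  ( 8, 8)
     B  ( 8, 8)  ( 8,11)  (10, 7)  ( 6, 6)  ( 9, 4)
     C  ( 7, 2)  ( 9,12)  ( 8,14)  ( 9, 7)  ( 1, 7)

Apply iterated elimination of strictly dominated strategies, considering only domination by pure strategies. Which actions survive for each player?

Survivors P1:{B,C} P2:{Q,R}

P1 drop A (B beats it: P:8>6 Q:8>4 R:10>5 S:6>4 T:9>8)
P2 drop P (Q beats it: B:11>8 C:12>2)
P2 drop S (Q beats it: B:11>6 C:12>7)
P2 drop T (Q beats it: B:11>4 C:12>7)
P1→{B,C} P2→{Q,R}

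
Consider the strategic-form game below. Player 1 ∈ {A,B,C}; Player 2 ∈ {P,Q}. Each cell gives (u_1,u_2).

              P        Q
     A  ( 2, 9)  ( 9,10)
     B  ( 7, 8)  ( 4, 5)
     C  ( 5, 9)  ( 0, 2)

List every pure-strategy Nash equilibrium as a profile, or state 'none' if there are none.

NE set: (A,Q), (B,P)

(A,P): not NE [P1→B gives 7>2; P2→Q gives 10>9]
(A,Q): NE
(B,P): NE
(B,Q): not NE [P1→A gives 9>4; P2→P gives 8>5]
(C,P): not NE [P1→B gives 7>5]
(C,Q): not NE [P1→A gives 9>0; P2→P gives 9>2]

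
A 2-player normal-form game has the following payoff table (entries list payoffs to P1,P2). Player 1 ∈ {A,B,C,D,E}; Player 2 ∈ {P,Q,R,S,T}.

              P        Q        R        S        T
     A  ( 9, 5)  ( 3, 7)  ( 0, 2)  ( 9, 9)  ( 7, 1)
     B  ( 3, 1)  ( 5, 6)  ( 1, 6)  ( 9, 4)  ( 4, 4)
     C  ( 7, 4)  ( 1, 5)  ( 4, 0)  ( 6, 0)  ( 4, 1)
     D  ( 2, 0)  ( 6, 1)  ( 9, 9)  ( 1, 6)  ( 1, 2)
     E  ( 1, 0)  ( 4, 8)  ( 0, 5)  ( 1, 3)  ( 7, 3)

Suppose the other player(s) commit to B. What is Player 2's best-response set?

P2 best: {Q,R}

u_2(P vs B) = 1
u_2(Q vs B) = 6
u_2(R vs B) = 6
u_2(S vs B) = 4
u_2(T vs B) = 4
max payoff 6 at {Q,R}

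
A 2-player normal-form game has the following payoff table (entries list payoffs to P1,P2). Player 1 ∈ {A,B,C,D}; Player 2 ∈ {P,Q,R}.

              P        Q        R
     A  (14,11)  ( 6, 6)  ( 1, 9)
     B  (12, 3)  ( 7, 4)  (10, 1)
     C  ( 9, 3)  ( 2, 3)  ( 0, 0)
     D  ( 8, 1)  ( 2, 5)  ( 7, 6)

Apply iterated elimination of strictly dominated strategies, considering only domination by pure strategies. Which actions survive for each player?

P1 drop C (A beats it: P:14>9 Q:6>2 R:1>0)
P1 drop D (B beats it: P:12>8 Q:7>2 R:10>7)
P2 drop R (P beats it: A:11>9 B:3>1)
P1→{A,B} P2→{P,Q}

Remaining: P1:{A,B} P2:{P,Q}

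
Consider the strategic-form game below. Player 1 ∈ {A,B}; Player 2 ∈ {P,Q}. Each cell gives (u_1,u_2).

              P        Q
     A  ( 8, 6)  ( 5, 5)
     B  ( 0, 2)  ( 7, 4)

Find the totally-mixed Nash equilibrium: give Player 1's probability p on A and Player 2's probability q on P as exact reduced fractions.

(p,q) = (2/3, 1/5)

P1 indiff ⇒ q·8+(1-q)·5 = q·0+(1-q)·7 ⇒ q(8) = (1-q)(2) ⇒ q = 1/5
P2 indiff ⇒ p·6+(1-p)·2 = p·5+(1-p)·4 ⇒ p(1) = (1-p)(2) ⇒ p = 2/3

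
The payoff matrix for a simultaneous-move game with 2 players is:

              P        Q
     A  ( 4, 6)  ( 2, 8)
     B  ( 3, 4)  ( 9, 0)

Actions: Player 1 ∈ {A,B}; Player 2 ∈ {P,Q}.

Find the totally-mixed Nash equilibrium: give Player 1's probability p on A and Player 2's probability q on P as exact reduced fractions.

P1 indiff ⇒ q·4+(1-q)·2 = q·3+(1-q)·9 ⇒ q(1) = (1-q)(7) ⇒ q = 7/8
P2 indiff ⇒ p·6+(1-p)·4 = p·8+(1-p)·0 ⇒ p(-2) = (1-p)(-4) ⇒ p = 2/3

(p,q) = (2/3, 7/8)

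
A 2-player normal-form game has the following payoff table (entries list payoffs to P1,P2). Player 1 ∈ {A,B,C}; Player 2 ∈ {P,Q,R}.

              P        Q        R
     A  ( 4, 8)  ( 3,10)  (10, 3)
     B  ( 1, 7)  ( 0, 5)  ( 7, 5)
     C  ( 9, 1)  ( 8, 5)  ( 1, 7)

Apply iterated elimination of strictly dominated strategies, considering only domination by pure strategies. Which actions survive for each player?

IESDS → P1:{A,C} P2:{Q,R}

P1 drop B (A beats it: P:4>1 Q:3>0 R:10>7)
P2 drop P (Q beats it: A:10>8 C:5>1)
P1→{A,C} P2→{Q,R}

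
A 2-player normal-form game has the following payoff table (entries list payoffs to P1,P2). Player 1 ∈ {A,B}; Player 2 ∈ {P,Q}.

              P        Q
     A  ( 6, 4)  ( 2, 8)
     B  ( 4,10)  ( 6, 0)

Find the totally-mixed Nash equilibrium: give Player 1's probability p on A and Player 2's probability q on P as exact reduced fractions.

P1 indiff ⇒ q·6+(1-q)·2 = q·4+(1-q)·6 ⇒ q(2) = (1-q)(4) ⇒ q = 2/3
P2 indiff ⇒ p·4+(1-p)·10 = p·8+(1-p)·0 ⇒ p(-4) = (1-p)(-10) ⇒ p = 5/7

p=5/7, q=2/3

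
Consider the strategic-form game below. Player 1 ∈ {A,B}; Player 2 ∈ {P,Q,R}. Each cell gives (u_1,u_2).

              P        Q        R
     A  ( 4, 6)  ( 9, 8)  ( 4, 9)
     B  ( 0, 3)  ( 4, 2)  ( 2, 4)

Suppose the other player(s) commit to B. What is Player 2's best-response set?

u_2(P vs B) = 3
u_2(Q vs B) = 2
u_2(R vs B) = 4
max payoff 4 at {R}

P2 best: {R}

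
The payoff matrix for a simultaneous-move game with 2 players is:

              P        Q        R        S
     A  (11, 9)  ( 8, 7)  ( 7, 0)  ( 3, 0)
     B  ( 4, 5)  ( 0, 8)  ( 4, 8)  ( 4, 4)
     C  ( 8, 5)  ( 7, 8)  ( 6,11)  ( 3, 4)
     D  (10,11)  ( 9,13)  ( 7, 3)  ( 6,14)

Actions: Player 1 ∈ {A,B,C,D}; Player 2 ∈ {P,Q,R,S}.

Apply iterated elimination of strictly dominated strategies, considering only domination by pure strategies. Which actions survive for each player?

P1 drop B (D beats it: P:10>4 Q:9>0 R:7>4 S:6>4)
P1 drop C (D beats it: P:10>8 Q:9>7 R:7>6 S:6>3)
P2 drop R (P beats it: A:9>0 D:11>3)
P1→{A,D} P2→{P,Q,S}

Remaining: P1:{A,D} P2:{P,Q,S}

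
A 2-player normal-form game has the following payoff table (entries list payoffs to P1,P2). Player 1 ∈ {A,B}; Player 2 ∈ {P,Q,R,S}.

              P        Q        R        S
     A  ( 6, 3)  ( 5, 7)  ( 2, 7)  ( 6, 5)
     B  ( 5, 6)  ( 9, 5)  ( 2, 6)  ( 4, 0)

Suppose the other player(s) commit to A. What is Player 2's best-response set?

BR_2 = {Q,R}

u_2(P vs A) = 3
u_2(Q vs A) = 7
u_2(R vs A) = 7
u_2(S vs A) = 5
max payoff 7 at {Q,R}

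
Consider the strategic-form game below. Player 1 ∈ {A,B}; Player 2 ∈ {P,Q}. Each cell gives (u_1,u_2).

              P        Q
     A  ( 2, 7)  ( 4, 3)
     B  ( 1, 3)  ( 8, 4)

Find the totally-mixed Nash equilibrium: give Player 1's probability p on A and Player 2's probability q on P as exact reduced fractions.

P1 indiff ⇒ q·2+(1-q)·4 = q·1+(1-q)·8 ⇒ q(1) = (1-q)(4) ⇒ q = 4/5
P2 indiff ⇒ p·7+(1-p)·3 = p·3+(1-p)·4 ⇒ p(4) = (1-p)(1) ⇒ p = 1/5

(p,q) = (1/5, 4/5)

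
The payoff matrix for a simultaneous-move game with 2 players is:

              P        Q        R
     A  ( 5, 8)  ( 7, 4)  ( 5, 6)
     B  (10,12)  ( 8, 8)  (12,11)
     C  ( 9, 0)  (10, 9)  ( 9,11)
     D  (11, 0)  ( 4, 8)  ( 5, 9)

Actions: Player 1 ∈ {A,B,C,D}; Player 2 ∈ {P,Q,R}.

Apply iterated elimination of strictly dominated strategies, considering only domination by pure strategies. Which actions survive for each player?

IESDS → P1:{B,D} P2:{P,R}

P1 drop A (B beats it: P:10>5 Q:8>7 R:12>5)
P2 drop Q (R beats it: B:11>8 C:11>9 D:9>8)
P1 drop C (B beats it: P:10>9 R:12>9)
P1→{B,D} P2→{P,R}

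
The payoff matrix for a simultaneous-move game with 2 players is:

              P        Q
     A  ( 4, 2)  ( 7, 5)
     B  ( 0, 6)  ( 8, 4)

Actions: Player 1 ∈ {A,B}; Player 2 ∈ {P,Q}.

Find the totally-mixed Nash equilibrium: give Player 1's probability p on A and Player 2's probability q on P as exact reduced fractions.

P1 indiff ⇒ q·4+(1-q)·7 = q·0+(1-q)·8 ⇒ q(4) = (1-q)(1) ⇒ q = 1/5
P2 indiff ⇒ p·2+(1-p)·6 = p·5+(1-p)·4 ⇒ p(-3) = (1-p)(-2) ⇒ p = 2/5

(p,q) = (2/5, 1/5)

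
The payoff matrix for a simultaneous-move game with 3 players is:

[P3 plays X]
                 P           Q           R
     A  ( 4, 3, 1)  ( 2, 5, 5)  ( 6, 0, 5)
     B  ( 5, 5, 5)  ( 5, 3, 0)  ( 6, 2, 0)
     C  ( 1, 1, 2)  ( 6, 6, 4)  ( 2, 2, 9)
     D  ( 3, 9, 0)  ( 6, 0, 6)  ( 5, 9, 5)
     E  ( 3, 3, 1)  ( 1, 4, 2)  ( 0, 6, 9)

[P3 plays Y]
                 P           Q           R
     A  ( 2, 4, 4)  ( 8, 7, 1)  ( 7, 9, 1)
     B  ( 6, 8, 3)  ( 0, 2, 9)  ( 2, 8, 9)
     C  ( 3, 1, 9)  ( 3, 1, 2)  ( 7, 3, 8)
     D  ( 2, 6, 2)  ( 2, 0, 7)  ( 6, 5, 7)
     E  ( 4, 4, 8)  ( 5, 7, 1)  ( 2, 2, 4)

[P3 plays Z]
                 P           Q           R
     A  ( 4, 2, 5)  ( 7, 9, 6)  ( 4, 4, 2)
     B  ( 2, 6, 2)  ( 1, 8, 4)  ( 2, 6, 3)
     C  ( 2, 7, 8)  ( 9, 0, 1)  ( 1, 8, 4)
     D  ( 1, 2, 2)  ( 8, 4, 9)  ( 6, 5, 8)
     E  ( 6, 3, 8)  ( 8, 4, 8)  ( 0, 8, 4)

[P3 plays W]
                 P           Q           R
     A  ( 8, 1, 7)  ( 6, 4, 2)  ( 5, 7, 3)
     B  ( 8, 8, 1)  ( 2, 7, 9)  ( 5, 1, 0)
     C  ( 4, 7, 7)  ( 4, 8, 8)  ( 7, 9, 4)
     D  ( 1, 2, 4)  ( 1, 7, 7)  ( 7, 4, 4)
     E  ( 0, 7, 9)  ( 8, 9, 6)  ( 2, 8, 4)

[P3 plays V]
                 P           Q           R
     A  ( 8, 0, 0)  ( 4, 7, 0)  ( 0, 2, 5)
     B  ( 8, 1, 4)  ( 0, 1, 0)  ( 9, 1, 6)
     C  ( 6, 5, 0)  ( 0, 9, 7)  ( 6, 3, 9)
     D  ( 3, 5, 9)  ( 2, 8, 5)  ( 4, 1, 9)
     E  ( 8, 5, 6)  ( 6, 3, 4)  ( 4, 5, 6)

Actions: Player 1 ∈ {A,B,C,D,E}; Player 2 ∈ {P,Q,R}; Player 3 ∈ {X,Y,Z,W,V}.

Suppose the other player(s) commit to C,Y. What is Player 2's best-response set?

u_2(P vs C,Y) = 1
u_2(Q vs C,Y) = 1
u_2(R vs C,Y) = 3
max payoff 3 at {R}

BR_2 = {R}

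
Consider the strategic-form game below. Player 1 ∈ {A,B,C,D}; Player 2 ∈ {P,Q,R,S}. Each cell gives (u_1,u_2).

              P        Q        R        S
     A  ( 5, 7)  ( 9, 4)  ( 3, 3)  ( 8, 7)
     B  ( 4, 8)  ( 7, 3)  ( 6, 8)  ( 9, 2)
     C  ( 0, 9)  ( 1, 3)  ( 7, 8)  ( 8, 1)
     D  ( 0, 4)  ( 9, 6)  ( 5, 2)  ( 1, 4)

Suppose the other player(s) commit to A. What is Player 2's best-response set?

P2 best: {P,S}

u_2(P vs A) = 7
u_2(Q vs A) = 4
u_2(R vs A) = 3
u_2(S vs A) = 7
max payoff 7 at {P,S}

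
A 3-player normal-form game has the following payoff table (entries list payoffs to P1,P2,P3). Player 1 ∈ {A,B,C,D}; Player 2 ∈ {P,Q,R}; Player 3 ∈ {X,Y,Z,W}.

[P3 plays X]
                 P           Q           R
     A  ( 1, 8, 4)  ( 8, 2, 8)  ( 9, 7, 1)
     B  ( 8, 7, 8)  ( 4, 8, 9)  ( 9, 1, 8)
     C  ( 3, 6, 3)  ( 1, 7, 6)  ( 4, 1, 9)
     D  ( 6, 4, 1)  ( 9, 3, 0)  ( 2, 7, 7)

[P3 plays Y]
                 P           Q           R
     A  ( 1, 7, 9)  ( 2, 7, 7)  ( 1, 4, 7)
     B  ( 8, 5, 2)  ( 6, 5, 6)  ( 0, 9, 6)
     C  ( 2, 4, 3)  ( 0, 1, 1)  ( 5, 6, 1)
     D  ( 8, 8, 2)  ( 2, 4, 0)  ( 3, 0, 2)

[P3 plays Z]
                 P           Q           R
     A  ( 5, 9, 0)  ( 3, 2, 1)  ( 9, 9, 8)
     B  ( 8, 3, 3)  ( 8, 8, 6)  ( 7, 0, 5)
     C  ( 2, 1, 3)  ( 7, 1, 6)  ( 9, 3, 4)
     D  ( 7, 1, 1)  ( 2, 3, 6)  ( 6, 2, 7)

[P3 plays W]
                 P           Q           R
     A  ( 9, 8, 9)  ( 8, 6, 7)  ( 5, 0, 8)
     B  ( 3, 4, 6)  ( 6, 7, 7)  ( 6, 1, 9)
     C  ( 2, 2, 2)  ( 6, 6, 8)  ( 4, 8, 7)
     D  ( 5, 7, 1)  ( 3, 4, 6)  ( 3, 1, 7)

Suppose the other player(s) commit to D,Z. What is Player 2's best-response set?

argmax u_2 = {Q}

u_2(P vs D,Z) = 1
u_2(Q vs D,Z) = 3
u_2(R vs D,Z) = 2
max payoff 3 at {Q}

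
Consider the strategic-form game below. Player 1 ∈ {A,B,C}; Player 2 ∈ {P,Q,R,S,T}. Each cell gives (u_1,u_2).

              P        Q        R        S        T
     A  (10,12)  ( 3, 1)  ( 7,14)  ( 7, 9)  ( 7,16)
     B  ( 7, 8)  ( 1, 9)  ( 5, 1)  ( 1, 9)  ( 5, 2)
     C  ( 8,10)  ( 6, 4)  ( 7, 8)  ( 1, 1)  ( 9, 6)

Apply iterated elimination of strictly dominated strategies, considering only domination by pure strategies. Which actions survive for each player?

IESDS → P1:{A,C} P2:{P,R,T}

P1 drop B (A beats it: P:10>7 Q:3>1 R:7>5 S:7>1 T:7>5)
P2 drop Q (P beats it: A:12>1 C:10>4)
P2 drop S (P beats it: A:12>9 C:10>1)
P1→{A,C} P2→{P,R,T}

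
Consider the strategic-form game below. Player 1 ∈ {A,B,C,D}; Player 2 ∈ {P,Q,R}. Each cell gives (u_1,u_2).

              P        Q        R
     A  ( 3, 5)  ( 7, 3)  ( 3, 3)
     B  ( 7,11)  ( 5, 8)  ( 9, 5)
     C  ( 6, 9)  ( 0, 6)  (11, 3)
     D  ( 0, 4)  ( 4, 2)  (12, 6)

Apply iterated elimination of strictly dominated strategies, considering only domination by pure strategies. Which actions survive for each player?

Survivors P1:{B,C,D} P2:{P,R}

P2 drop Q (P beats it: A:5>3 B:11>8 C:9>6 D:4>2)
P1 drop A (B beats it: P:7>3 R:9>3)
P1→{B,C,D} P2→{P,R}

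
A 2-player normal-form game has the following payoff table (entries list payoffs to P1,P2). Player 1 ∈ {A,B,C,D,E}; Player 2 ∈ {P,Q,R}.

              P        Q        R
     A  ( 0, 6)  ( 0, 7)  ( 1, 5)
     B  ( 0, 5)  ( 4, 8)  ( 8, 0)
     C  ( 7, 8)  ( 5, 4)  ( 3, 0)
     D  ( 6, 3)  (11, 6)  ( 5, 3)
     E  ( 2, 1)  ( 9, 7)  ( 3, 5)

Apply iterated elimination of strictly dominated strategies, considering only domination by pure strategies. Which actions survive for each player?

Survivors P1:{C,D} P2:{P,Q}

P1 drop A (C beats it: P:7>0 Q:5>0 R:3>1)
P1 drop E (D beats it: P:6>2 Q:11>9 R:5>3)
P2 drop R (Q beats it: B:8>0 C:4>0 D:6>3)
P1 drop B (C beats it: P:7>0 Q:5>4)
P1→{C,D} P2→{P,Q}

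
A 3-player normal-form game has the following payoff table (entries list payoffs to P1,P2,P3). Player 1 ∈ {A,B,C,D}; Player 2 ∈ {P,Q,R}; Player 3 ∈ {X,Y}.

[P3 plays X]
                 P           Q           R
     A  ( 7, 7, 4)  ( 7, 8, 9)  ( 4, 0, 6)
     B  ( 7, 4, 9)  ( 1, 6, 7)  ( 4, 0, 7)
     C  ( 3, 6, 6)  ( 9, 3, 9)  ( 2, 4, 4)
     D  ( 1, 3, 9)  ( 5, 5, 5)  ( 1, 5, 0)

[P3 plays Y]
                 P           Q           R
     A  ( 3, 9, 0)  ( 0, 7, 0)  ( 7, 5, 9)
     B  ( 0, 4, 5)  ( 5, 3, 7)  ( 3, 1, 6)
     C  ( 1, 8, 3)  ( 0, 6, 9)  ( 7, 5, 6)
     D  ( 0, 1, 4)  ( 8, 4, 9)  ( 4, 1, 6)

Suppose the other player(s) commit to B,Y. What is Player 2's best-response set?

u_2(P vs B,Y) = 4
u_2(Q vs B,Y) = 3
u_2(R vs B,Y) = 1
max payoff 4 at {P}

BR_2 = {P}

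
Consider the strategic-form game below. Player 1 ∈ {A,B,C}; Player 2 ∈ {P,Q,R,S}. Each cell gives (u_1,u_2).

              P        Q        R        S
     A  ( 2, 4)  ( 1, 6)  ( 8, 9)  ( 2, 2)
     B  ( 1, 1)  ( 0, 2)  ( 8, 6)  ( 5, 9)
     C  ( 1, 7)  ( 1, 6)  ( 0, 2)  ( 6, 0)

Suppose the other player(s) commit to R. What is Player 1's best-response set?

u_1(A vs R) = 8
u_1(B vs R) = 8
u_1(C vs R) = 0
max payoff 8 at {A,B}

P1 best: {A,B}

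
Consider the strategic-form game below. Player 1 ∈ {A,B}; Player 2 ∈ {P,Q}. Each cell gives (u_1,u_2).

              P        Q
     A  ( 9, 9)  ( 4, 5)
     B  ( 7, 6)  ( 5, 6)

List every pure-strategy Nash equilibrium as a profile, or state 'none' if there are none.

(A,P): NE
(A,Q): not NE [P1→B gives 5>4; P2→P gives 9>5]
(B,P): not NE [P1→A gives 9>7]
(B,Q): NE

PSNE = {(A,P), (B,Q)}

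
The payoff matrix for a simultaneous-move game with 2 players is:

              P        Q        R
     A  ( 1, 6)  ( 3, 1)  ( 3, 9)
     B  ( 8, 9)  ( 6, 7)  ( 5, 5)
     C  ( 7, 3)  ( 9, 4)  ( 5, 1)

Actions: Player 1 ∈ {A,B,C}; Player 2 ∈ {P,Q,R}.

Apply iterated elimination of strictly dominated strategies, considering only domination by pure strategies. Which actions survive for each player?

Survivors P1:{B,C} P2:{P,Q}

P1 drop A (B beats it: P:8>1 Q:6>3 R:5>3)
P2 drop R (P beats it: B:9>5 C:3>1)
P1→{B,C} P2→{P,Q}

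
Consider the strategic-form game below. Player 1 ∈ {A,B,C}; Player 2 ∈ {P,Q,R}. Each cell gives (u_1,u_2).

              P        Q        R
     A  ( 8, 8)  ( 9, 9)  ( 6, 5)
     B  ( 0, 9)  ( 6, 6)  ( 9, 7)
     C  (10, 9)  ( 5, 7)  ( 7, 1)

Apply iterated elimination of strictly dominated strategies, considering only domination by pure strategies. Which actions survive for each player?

P2 drop R (P beats it: A:8>5 B:9>7 C:9>1)
P1 drop B (A beats it: P:8>0 Q:9>6)
P1→{A,C} P2→{P,Q}

Survivors P1:{A,C} P2:{P,Q}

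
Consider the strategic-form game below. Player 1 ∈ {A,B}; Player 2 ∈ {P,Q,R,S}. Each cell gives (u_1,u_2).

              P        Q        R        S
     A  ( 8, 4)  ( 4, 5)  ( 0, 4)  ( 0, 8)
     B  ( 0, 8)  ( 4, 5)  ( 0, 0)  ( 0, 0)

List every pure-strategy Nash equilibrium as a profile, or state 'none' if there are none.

PSNE = {(A,S)}

(A,P): not NE [P2→S gives 8>4]
(A,Q): not NE [P2→S gives 8>5]
(A,R): not NE [P2→S gives 8>4]
(A,S): NE
(B,P): not NE [P1→A gives 8>0]
(B,Q): not NE [P2→P gives 8>5]
(B,R): not NE [P2→P gives 8>0]
(B,S): not NE [P2→P gives 8>0]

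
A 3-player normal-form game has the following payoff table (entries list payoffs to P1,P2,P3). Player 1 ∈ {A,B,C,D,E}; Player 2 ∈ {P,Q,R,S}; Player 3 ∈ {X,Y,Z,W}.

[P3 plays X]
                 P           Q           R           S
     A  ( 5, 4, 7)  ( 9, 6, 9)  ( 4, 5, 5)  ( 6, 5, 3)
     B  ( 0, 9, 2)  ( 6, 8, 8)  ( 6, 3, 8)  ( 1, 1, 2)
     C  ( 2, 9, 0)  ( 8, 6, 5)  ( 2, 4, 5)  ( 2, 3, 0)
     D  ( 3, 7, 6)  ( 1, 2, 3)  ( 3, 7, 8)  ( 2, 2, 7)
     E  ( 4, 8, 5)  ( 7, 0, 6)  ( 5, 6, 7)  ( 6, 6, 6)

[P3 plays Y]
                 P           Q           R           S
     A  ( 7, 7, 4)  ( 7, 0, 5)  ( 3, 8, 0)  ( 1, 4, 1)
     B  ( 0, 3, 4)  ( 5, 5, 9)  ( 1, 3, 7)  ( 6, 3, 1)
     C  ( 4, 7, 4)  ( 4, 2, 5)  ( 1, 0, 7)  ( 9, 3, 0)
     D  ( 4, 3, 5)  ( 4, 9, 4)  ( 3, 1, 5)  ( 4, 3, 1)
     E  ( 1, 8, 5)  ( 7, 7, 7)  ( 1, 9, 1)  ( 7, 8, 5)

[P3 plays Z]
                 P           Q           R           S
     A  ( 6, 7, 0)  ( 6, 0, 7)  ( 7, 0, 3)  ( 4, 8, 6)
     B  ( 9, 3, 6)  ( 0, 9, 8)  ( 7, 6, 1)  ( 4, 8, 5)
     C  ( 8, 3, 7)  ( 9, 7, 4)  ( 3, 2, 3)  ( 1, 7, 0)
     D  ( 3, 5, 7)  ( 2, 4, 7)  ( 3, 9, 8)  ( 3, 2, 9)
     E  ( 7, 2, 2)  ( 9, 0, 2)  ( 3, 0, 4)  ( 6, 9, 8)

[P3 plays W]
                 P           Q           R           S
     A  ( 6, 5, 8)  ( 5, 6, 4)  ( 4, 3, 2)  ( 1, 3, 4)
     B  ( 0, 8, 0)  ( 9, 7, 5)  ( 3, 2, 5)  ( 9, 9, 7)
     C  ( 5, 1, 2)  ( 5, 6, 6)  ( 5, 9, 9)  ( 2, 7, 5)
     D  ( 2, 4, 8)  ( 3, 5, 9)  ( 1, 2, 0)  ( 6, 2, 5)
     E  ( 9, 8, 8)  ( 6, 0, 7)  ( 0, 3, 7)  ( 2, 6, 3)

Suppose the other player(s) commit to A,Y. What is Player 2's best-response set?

u_2(P vs A,Y) = 7
u_2(Q vs A,Y) = 0
u_2(R vs A,Y) = 8
u_2(S vs A,Y) = 4
max payoff 8 at {R}

argmax u_2 = {R}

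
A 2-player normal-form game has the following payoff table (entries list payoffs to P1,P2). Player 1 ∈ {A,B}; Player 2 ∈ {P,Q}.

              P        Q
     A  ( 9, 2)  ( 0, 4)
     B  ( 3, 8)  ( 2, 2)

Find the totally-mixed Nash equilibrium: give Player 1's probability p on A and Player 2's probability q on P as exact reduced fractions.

(p,q) = (3/4, 1/4)

P1 indiff ⇒ q·9+(1-q)·0 = q·3+(1-q)·2 ⇒ q(6) = (1-q)(2) ⇒ q = 1/4
P2 indiff ⇒ p·2+(1-p)·8 = p·4+(1-p)·2 ⇒ p(-2) = (1-p)(-6) ⇒ p = 3/4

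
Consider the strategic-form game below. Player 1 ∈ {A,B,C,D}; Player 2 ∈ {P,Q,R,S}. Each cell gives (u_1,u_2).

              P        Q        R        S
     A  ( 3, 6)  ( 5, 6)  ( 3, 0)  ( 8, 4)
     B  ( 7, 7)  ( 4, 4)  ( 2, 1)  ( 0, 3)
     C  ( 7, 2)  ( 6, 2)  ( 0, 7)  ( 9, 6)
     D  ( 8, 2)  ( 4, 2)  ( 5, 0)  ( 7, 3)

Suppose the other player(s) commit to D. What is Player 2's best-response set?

P2 best: {S}

u_2(P vs D) = 2
u_2(Q vs D) = 2
u_2(R vs D) = 0
u_2(S vs D) = 3
max payoff 3 at {S}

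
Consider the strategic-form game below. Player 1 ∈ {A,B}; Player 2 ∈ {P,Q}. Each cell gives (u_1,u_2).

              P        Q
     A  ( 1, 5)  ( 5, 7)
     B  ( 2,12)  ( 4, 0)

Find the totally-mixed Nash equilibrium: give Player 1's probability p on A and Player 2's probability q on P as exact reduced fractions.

P1 indiff ⇒ q·1+(1-q)·5 = q·2+(1-q)·4 ⇒ q(-1) = (1-q)(-1) ⇒ q = 1/2
P2 indiff ⇒ p·5+(1-p)·12 = p·7+(1-p)·0 ⇒ p(-2) = (1-p)(-12) ⇒ p = 6/7

p=6/7, q=1/2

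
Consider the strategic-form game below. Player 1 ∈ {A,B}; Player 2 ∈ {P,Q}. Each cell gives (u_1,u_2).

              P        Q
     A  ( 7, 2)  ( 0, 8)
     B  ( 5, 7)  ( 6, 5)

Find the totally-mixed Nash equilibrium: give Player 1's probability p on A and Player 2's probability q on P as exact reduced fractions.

(p,q) = (1/4, 3/4)

P1 indiff ⇒ q·7+(1-q)·0 = q·5+(1-q)·6 ⇒ q(2) = (1-q)(6) ⇒ q = 3/4
P2 indiff ⇒ p·2+(1-p)·7 = p·8+(1-p)·5 ⇒ p(-6) = (1-p)(-2) ⇒ p = 1/4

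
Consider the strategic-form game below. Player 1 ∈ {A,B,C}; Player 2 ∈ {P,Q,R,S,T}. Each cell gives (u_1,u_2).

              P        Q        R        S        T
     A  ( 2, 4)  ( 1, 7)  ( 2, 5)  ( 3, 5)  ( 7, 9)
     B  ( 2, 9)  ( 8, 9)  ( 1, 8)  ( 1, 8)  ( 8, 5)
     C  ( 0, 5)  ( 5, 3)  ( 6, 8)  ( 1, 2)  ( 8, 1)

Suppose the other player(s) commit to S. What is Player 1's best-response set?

u_1(A vs S) = 3
u_1(B vs S) = 1
u_1(C vs S) = 1
max payoff 3 at {A}

argmax u_1 = {A}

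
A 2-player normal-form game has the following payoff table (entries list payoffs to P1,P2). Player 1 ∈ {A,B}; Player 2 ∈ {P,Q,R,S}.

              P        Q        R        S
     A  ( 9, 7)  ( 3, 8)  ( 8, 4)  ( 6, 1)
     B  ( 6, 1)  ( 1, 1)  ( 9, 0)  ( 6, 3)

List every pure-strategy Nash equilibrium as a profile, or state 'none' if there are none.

Nash profiles: (A,Q), (B,S)

(A,P): not NE [P2→Q gives 8>7]
(A,Q): NE
(A,R): not NE [P1→B gives 9>8; P2→Q gives 8>4]
(A,S): not NE [P2→Q gives 8>1]
(B,P): not NE [P1→A gives 9>6; P2→S gives 3>1]
(B,Q): not NE [P1→A gives 3>1; P2→S gives 3>1]
(B,R): not NE [P2→S gives 3>0]
(B,S): NE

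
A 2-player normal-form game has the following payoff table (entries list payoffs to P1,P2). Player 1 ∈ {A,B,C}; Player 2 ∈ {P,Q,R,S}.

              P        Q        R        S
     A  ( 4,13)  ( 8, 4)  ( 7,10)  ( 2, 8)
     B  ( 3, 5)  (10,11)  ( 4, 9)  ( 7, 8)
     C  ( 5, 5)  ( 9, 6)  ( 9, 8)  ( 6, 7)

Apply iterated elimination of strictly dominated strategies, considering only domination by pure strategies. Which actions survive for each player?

Survivors P1:{B,C} P2:{Q,R}

P1 drop A (C beats it: P:5>4 Q:9>8 R:9>7 S:6>2)
P2 drop P (Q beats it: B:11>5 C:6>5)
P2 drop S (R beats it: B:9>8 C:8>7)
P1→{B,C} P2→{Q,R}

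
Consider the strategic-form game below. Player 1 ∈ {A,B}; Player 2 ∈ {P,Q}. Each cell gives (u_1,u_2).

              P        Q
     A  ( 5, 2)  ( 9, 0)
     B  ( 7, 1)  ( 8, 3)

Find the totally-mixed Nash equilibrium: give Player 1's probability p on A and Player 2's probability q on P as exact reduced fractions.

(p,q) = (1/2, 1/3)

P1 indiff ⇒ q·5+(1-q)·9 = q·7+(1-q)·8 ⇒ q(-2) = (1-q)(-1) ⇒ q = 1/3
P2 indiff ⇒ p·2+(1-p)·1 = p·0+(1-p)·3 ⇒ p(2) = (1-p)(2) ⇒ p = 1/2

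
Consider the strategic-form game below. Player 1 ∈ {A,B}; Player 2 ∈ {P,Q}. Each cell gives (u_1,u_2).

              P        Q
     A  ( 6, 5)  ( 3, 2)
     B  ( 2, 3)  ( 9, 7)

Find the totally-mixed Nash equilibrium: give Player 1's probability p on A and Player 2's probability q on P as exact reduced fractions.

P1 indiff ⇒ q·6+(1-q)·3 = q·2+(1-q)·9 ⇒ q(4) = (1-q)(6) ⇒ q = 3/5
P2 indiff ⇒ p·5+(1-p)·3 = p·2+(1-p)·7 ⇒ p(3) = (1-p)(4) ⇒ p = 4/7

p=4/7, q=3/5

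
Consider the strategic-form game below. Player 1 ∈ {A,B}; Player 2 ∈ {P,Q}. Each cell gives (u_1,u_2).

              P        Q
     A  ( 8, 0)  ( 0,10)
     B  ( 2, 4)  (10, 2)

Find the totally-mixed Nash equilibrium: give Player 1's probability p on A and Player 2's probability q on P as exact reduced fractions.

P1 mixes 1/6 on A; P2 mixes 5/8 on P

P1 indiff ⇒ q·8+(1-q)·0 = q·2+(1-q)·10 ⇒ q(6) = (1-q)(10) ⇒ q = 5/8
P2 indiff ⇒ p·0+(1-p)·4 = p·10+(1-p)·2 ⇒ p(-10) = (1-p)(-2) ⇒ p = 1/6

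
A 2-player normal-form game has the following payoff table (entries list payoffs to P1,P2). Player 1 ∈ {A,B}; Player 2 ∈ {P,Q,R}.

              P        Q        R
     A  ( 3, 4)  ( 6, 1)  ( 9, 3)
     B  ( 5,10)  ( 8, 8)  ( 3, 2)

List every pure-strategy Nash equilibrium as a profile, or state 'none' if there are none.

PSNE = {(B,P)}

(A,P): not NE [P1→B gives 5>3]
(A,Q): not NE [P1→B gives 8>6; P2→P gives 4>1]
(A,R): not NE [P2→P gives 4>3]
(B,P): NE
(B,Q): not NE [P2→P gives 10>8]
(B,R): not NE [P1→A gives 9>3; P2→P gives 10>2]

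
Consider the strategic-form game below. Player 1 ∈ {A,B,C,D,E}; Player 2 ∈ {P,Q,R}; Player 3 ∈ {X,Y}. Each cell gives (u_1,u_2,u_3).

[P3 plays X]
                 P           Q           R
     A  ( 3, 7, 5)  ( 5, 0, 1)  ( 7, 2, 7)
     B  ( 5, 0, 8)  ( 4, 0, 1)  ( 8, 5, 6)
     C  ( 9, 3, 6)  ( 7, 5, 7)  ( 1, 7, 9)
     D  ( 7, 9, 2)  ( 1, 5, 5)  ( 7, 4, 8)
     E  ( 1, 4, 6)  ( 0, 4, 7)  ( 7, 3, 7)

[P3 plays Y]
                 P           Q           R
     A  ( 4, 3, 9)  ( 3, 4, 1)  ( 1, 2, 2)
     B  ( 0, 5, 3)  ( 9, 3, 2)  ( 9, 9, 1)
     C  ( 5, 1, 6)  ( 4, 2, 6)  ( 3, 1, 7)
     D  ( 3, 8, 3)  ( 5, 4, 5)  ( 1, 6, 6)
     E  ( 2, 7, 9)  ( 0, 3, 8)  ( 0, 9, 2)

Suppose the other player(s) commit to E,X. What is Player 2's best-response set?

P2 best: {P,Q}

u_2(P vs E,X) = 4
u_2(Q vs E,X) = 4
u_2(R vs E,X) = 3
max payoff 4 at {P,Q}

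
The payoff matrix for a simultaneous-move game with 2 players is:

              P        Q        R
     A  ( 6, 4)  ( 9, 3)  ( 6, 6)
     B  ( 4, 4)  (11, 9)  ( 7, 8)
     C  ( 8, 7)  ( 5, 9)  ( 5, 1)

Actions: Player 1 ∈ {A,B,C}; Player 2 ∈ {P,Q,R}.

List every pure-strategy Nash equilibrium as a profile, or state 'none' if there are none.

(A,P): not NE [P1→C gives 8>6; P2→R gives 6>4]
(A,Q): not NE [P1→B gives 11>9; P2→R gives 6>3]
(A,R): not NE [P1→B gives 7>6]
(B,P): not NE [P1→C gives 8>4; P2→Q gives 9>4]
(B,Q): NE
(B,R): not NE [P2→Q gives 9>8]
(C,P): not NE [P2→Q gives 9>7]
(C,Q): not NE [P1→B gives 11>5]
(C,R): not NE [P1→B gives 7>5; P2→Q gives 9>1]

PSNE = {(B,Q)}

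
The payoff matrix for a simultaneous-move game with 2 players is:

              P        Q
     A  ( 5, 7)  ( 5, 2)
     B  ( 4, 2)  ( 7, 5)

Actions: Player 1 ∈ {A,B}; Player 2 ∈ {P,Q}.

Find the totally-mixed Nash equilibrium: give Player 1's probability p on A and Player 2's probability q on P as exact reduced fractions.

P1 indiff ⇒ q·5+(1-q)·5 = q·4+(1-q)·7 ⇒ q(1) = (1-q)(2) ⇒ q = 2/3
P2 indiff ⇒ p·7+(1-p)·2 = p·2+(1-p)·5 ⇒ p(5) = (1-p)(3) ⇒ p = 3/8

(p,q) = (3/8, 2/3)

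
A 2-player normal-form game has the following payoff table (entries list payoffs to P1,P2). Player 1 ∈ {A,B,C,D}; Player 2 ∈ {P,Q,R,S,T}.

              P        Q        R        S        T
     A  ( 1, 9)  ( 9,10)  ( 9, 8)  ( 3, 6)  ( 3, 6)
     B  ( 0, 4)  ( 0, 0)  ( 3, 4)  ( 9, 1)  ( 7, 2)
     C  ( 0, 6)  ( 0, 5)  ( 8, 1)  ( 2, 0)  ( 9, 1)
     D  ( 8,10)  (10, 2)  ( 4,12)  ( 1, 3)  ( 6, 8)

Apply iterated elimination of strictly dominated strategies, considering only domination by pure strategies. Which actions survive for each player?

IESDS → P1:{A,D} P2:{P,Q,R}

P2 drop S (P beats it: A:9>6 B:4>1 C:6>0 D:10>3)
P2 drop T (P beats it: A:9>6 B:4>2 C:6>1 D:10>8)
P1 drop B (A beats it: P:1>0 Q:9>0 R:9>3)
P1 drop C (A beats it: P:1>0 Q:9>0 R:9>8)
P1→{A,D} P2→{P,Q,R}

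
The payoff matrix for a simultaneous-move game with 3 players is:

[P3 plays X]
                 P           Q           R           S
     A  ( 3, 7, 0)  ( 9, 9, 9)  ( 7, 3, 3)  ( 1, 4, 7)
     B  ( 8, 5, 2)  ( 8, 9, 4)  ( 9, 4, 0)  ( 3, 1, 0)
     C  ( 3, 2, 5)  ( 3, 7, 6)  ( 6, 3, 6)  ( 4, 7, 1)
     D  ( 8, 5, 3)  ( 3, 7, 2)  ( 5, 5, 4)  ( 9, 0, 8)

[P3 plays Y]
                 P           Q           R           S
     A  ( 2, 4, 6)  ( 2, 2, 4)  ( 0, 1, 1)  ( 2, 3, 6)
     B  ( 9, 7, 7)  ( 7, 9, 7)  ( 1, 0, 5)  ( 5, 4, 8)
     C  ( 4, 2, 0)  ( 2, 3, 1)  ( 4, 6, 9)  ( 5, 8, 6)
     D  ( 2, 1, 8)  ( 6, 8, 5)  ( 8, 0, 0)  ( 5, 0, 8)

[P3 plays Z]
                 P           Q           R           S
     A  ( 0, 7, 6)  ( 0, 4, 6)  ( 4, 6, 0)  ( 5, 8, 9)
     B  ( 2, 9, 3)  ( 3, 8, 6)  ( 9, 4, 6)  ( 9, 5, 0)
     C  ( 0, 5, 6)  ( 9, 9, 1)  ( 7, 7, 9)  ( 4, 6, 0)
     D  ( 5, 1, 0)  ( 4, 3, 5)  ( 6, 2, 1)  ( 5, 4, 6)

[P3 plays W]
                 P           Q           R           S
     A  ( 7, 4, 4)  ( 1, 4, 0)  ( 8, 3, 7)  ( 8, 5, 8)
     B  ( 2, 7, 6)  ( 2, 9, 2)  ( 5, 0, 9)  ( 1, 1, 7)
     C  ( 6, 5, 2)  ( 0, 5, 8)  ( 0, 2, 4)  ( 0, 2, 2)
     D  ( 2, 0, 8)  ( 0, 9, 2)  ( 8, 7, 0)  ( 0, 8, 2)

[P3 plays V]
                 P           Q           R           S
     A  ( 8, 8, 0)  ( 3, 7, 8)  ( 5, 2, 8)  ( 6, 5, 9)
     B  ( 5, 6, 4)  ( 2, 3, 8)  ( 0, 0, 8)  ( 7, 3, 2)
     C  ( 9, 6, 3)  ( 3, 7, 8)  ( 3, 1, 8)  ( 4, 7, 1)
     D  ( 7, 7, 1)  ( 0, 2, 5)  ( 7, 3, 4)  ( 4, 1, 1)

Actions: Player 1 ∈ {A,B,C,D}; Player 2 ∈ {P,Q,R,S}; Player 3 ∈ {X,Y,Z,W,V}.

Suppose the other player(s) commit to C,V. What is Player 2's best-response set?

P2 best: {Q,S}

u_2(P vs C,V) = 6
u_2(Q vs C,V) = 7
u_2(R vs C,V) = 1
u_2(S vs C,V) = 7
max payoff 7 at {Q,S}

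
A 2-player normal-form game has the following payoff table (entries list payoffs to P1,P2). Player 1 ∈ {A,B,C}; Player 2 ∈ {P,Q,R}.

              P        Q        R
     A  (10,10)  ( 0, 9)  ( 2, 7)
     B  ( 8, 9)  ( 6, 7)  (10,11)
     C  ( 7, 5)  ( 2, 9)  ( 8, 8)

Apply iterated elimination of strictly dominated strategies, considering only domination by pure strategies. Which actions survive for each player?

Remaining: P1:{A,B} P2:{P,R}

P1 drop C (B beats it: P:8>7 Q:6>2 R:10>8)
P2 drop Q (P beats it: A:10>9 B:9>7)
P1→{A,B} P2→{P,R}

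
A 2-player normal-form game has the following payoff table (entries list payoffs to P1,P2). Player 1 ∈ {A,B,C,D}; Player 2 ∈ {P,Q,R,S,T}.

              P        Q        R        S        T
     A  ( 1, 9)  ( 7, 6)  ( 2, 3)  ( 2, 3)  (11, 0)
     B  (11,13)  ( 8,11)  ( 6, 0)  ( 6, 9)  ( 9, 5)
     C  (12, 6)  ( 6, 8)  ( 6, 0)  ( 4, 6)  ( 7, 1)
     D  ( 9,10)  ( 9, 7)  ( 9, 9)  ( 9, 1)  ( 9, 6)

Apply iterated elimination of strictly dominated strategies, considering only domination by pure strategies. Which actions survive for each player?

P2 drop R (P beats it: A:9>3 B:13>0 C:6>0 D:10>9)
P2 drop S (Q beats it: A:6>3 B:11>9 C:8>6 D:7>1)
P2 drop T (P beats it: A:9>0 B:13>5 C:6>1 D:10>6)
P1 drop A (B beats it: P:11>1 Q:8>7)
P1→{B,C,D} P2→{P,Q}

Survivors P1:{B,C,D} P2:{P,Q}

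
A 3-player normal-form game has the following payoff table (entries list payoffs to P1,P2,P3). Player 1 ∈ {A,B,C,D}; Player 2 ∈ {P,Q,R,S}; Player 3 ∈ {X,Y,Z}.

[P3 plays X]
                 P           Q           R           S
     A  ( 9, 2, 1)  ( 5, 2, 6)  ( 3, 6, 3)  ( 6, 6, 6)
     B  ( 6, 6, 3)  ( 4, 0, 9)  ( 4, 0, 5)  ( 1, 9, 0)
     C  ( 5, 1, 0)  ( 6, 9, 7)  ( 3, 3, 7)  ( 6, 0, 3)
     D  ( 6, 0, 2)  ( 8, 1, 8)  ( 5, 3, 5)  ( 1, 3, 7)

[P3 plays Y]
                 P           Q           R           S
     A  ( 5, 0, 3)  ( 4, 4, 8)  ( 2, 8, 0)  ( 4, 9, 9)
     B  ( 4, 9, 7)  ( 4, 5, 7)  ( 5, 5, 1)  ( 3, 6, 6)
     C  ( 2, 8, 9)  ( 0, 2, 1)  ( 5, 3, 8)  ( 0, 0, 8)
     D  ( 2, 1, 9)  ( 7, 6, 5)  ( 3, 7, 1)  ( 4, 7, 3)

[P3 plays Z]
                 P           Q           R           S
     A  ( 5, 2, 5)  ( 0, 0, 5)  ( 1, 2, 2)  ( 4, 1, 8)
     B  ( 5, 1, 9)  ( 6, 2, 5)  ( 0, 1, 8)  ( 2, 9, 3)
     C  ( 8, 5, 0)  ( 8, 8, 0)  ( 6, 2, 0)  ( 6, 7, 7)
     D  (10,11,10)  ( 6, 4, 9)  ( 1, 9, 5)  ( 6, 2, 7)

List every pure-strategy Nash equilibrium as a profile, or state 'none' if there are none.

(A,P,X): not NE [P2→S gives 6>2; P3→Z gives 5>1]
(A,P,Y): not NE [P2→S gives 9>0; P3→Z gives 5>3]
(A,P,Z): not NE [P1→D gives 10>5]
(A,Q,X): not NE [P1→D gives 8>5; P2→S gives 6>2; P3→Y gives 8>6]
(A,Q,Y): not NE [P1→D gives 7>4; P2→S gives 9>4]
(A,Q,Z): not NE [P1→C gives 8>0; P2→R gives 2>0; P3→Y gives 8>5]
(A,R,X): not NE [P1→D gives 5>3]
(A,R,Y): not NE [P1→C gives 5>2; P2→S gives 9>8; P3→X gives 3>0]
(A,R,Z): not NE [P1→C gives 6>1; P3→X gives 3>2]
(A,S,X): not NE [P3→Y gives 9>6]
(A,S,Y): NE
(A,S,Z): not NE [P1→D gives 6>4; P2→R gives 2>1; P3→Y gives 9>8]
(B,P,X): not NE [P1→A gives 9>6; P2→S gives 9>6; P3→Z gives 9>3]
(B,P,Y): not NE [P1→A gives 5>4; P3→Z gives 9>7]
(B,P,Z): not NE [P1→D gives 10>5; P2→S gives 9>1]
(B,Q,X): not NE [P1→D gives 8>4; P2→S gives 9>0]
(B,Q,Y): not NE [P1→D gives 7>4; P2→P gives 9>5; P3→X gives 9>7]
(B,Q,Z): not NE [P1→C gives 8>6; P2→S gives 9>2; P3→X gives 9>5]
(B,R,X): not NE [P1→D gives 5>4; P2→S gives 9>0; P3→Z gives 8>5]
(B,R,Y): not NE [P2→P gives 9>5; P3→Z gives 8>1]
(B,R,Z): not NE [P1→C gives 6>0; P2→S gives 9>1]
(B,S,X): not NE [P1→C gives 6>1; P3→Y gives 6>0]
(B,S,Y): not NE [P1→D gives 4>3; P2→P gives 9>6]
(B,S,Z): not NE [P1→D gives 6>2; P3→Y gives 6>3]
(C,P,X): not NE [P1→A gives 9>5; P2→Q gives 9>1; P3→Y gives 9>0]
(C,P,Y): not NE [P1→A gives 5>2]
(C,P,Z): not NE [P1→D gives 10>8; P2→Q gives 8>5; P3→Y gives 9>0]
(C,Q,X): not NE [P1→D gives 8>6]
(C,Q,Y): not NE [P1→D gives 7>0; P2→P gives 8>2; P3→X gives 7>1]
(C,Q,Z): not NE [P3→X gives 7>0]
(C,R,X): not NE [P1→D gives 5>3; P2→Q gives 9>3; P3→Y gives 8>7]
(C,R,Y): not NE [P2→P gives 8>3]
(C,R,Z): not NE [P2→Q gives 8>2; P3→Y gives 8>0]
(C,S,X): not NE [P2→Q gives 9>0; P3→Y gives 8>3]
(C,S,Y): not NE [P1→D gives 4>0; P2→P gives 8>0]
(C,S,Z): not NE [P2→Q gives 8>7; P3→Y gives 8>7]
(D,P,X): not NE [P1→A gives 9>6; P2→S gives 3>0; P3→Z gives 10>2]
(D,P,Y): not NE [P1→A gives 5>2; P2→S gives 7>1; P3→Z gives 10>9]
(D,P,Z): NE
(D,Q,X): not NE [P2→S gives 3>1; P3→Z gives 9>8]
(D,Q,Y): not NE [P2→S gives 7>6; P3→Z gives 9>5]
(D,Q,Z): not NE [P1→C gives 8>6; P2→P gives 11>4]
(D,R,X): NE
(D,R,Y): not NE [P1→C gives 5>3; P3→Z gives 5>1]
(D,R,Z): not NE [P1→C gives 6>1; P2→P gives 11>9]
(D,S,X): not NE [P1→C gives 6>1]
(D,S,Y): not NE [P3→Z gives 7>3]
(D,S,Z): not NE [P2→P gives 11>2]

PSNE = {(A,S,Y), (D,P,Z), (D,R,X)}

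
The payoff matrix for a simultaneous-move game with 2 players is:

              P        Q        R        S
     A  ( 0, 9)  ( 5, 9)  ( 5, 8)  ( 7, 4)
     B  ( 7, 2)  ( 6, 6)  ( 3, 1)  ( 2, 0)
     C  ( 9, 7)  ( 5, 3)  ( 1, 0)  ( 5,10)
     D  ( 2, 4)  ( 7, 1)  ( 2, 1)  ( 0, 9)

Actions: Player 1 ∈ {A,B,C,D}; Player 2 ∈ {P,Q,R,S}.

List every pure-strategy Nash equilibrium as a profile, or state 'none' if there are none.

PSNE: ∅

(A,P): not NE [P1→C gives 9>0]
(A,Q): not NE [P1→D gives 7>5]
(A,R): not NE [P2→Q gives 9>8]
(A,S): not NE [P2→Q gives 9>4]
(B,P): not NE [P1→C gives 9>7; P2→Q gives 6>2]
(B,Q): not NE [P1→D gives 7>6]
(B,R): not NE [P1→A gives 5>3; P2→Q gives 6>1]
(B,S): not NE [P1→A gives 7>2; P2→Q gives 6>0]
(C,P): not NE [P2→S gives 10>7]
(C,Q): not NE [P1→D gives 7>5; P2→S gives 10>3]
(C,R): not NE [P1→A gives 5>1; P2→S gives 10>0]
(C,S): not NE [P1→A gives 7>5]
(D,P): not NE [P1→C gives 9>2; P2→S gives 9>4]
(D,Q): not NE [P2→S gives 9>1]
(D,R): not NE [P1→A gives 5>2; P2→S gives 9>1]
(D,S): not NE [P1→A gives 7>0]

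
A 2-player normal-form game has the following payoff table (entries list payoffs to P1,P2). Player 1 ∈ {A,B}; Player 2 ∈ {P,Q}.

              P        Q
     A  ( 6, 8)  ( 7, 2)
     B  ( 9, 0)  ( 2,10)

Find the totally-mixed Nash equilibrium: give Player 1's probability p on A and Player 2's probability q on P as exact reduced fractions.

P1 indiff ⇒ q·6+(1-q)·7 = q·9+(1-q)·2 ⇒ q(-3) = (1-q)(-5) ⇒ q = 5/8
P2 indiff ⇒ p·8+(1-p)·0 = p·2+(1-p)·10 ⇒ p(6) = (1-p)(10) ⇒ p = 5/8

P1 mixes 5/8 on A; P2 mixes 5/8 on P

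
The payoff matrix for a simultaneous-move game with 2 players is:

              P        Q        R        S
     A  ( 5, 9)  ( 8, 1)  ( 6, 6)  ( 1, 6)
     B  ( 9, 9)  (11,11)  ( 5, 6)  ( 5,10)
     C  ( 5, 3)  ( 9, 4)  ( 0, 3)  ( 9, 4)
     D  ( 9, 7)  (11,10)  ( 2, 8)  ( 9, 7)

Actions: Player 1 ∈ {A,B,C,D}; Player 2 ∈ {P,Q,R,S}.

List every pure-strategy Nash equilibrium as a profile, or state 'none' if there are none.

Nash profiles: (B,Q), (C,S), (D,Q)

(A,P): not NE [P1→D gives 9>5]
(A,Q): not NE [P1→D gives 11>8; P2→P gives 9>1]
(A,R): not NE [P2→P gives 9>6]
(A,S): not NE [P1→D gives 9>1; P2→P gives 9>6]
(B,P): not NE [P2→Q gives 11>9]
(B,Q): NE
(B,R): not NE [P1→A gives 6>5; P2→Q gives 11>6]
(B,S): not NE [P1→D gives 9>5; P2→Q gives 11>10]
(C,P): not NE [P1→D gives 9>5; P2→S gives 4>3]
(C,Q): not NE [P1→D gives 11>9]
(C,R): not NE [P1→A gives 6>0; P2→S gives 4>3]
(C,S): NE
(D,P): not NE [P2→Q gives 10>7]
(D,Q): NE
(D,R): not NE [P1→A gives 6>2; P2→Q gives 10>8]
(D,S): not NE [P2→Q gives 10>7]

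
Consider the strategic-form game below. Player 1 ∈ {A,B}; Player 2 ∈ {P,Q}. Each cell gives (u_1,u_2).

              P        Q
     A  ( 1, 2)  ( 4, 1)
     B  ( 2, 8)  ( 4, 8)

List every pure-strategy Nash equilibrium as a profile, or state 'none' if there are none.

NE set: (B,P), (B,Q)

(A,P): not NE [P1→B gives 2>1]
(A,Q): not NE [P2→P gives 2>1]
(B,P): NE
(B,Q): NE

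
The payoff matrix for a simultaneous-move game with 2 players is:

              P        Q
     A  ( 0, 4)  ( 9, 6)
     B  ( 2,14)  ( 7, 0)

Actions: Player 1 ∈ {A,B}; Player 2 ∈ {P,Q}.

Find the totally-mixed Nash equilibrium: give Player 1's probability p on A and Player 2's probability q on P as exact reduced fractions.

P1 indiff ⇒ q·0+(1-q)·9 = q·2+(1-q)·7 ⇒ q(-2) = (1-q)(-2) ⇒ q = 1/2
P2 indiff ⇒ p·4+(1-p)·14 = p·6+(1-p)·0 ⇒ p(-2) = (1-p)(-14) ⇒ p = 7/8

P1 mixes 7/8 on A; P2 mixes 1/2 on P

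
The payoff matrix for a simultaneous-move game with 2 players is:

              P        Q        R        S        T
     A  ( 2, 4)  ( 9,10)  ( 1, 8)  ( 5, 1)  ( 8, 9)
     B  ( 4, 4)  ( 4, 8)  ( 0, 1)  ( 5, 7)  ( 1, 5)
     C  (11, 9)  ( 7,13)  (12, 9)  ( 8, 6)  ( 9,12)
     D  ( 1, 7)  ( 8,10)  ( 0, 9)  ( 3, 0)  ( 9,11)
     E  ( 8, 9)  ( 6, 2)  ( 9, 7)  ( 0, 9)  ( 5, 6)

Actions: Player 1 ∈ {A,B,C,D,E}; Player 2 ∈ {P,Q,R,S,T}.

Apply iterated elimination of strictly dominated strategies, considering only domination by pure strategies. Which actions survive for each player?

P1 drop B (C beats it: P:11>4 Q:7>4 R:12>0 S:8>5 T:9>1)
P1 drop E (C beats it: P:11>8 Q:7>6 R:12>9 S:8>0 T:9>5)
P2 drop P (Q beats it: A:10>4 C:13>9 D:10>7)
P2 drop R (Q beats it: A:10>8 C:13>9 D:10>9)
P2 drop S (Q beats it: A:10>1 C:13>6 D:10>0)
P1→{A,C,D} P2→{Q,T}

Remaining: P1:{A,C,D} P2:{Q,T}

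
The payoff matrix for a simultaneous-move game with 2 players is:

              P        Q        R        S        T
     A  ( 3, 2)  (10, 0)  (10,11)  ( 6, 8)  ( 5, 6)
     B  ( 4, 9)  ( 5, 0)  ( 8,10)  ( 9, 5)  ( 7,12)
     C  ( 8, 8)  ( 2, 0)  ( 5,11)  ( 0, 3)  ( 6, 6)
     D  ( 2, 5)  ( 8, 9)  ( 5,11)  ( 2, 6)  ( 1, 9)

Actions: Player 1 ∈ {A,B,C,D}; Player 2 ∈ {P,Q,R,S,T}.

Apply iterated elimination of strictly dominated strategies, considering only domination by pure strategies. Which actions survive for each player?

P1 drop D (A beats it: P:3>2 Q:10>8 R:10>5 S:6>2 T:5>1)
P2 drop P (R beats it: A:11>2 B:10>9 C:11>8)
P1 drop C (B beats it: Q:5>2 R:8>5 S:9>0 T:7>6)
P2 drop Q (R beats it: A:11>0 B:10>0)
P2 drop S (R beats it: A:11>8 B:10>5)
P1→{A,B} P2→{R,T}

Survivors P1:{A,B} P2:{R,T}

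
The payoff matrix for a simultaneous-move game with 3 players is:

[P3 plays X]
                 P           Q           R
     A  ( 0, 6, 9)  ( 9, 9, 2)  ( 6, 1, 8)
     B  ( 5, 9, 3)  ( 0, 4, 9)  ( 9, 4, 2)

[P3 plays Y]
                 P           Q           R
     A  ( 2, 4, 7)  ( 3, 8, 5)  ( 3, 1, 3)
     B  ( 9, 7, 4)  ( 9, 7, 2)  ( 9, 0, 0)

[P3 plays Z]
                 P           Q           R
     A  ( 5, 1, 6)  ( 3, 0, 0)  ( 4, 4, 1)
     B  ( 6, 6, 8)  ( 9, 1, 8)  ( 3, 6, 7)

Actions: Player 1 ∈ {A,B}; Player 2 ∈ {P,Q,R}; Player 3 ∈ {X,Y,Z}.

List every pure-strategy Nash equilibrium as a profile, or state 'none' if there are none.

(A,P,X): not NE [P1→B gives 5>0; P2→Q gives 9>6]
(A,P,Y): not NE [P1→B gives 9>2; P2→Q gives 8>4; P3→X gives 9>7]
(A,P,Z): not NE [P1→B gives 6>5; P2→R gives 4>1; P3→X gives 9>6]
(A,Q,X): not NE [P3→Y gives 5>2]
(A,Q,Y): not NE [P1→B gives 9>3]
(A,Q,Z): not NE [P1→B gives 9>3; P2→R gives 4>0; P3→Y gives 5>0]
(A,R,X): not NE [P1→B gives 9>6; P2→Q gives 9>1]
(A,R,Y): not NE [P1→B gives 9>3; P2→Q gives 8>1; P3→X gives 8>3]
(A,R,Z): not NE [P3→X gives 8>1]
(B,P,X): not NE [P3→Z gives 8>3]
(B,P,Y): not NE [P3→Z gives 8>4]
(B,P,Z): NE
(B,Q,X): not NE [P1→A gives 9>0; P2→P gives 9>4]
(B,Q,Y): not NE [P3→X gives 9>2]
(B,Q,Z): not NE [P2→R gives 6>1; P3→X gives 9>8]
(B,R,X): not NE [P2→P gives 9>4; P3→Z gives 7>2]
(B,R,Y): not NE [P2→Q gives 7>0; P3→Z gives 7>0]
(B,R,Z): not NE [P1→A gives 4>3]

PSNE = {(B,P,Z)}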